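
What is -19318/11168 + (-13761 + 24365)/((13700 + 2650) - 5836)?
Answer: -21170995/29355088 ≈ -0.72120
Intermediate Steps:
-19318/11168 + (-13761 + 24365)/((13700 + 2650) - 5836) = -19318*1/11168 + 10604/(16350 - 5836) = -9659/5584 + 10604/10514 = -9659/5584 + 10604*(1/10514) = -9659/5584 + 5302/5257 = -21170995/29355088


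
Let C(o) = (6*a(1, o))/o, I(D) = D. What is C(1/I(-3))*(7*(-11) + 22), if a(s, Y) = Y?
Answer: -330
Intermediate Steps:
C(o) = 6 (C(o) = (6*o)/o = 6)
C(1/I(-3))*(7*(-11) + 22) = 6*(7*(-11) + 22) = 6*(-77 + 22) = 6*(-55) = -330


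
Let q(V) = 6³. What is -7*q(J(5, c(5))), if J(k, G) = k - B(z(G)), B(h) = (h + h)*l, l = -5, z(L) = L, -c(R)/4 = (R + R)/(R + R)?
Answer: -1512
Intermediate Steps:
c(R) = -4 (c(R) = -4*(R + R)/(R + R) = -4*2*R/(2*R) = -4*2*R*1/(2*R) = -4*1 = -4)
B(h) = -10*h (B(h) = (h + h)*(-5) = (2*h)*(-5) = -10*h)
J(k, G) = k + 10*G (J(k, G) = k - (-10)*G = k + 10*G)
q(V) = 216
-7*q(J(5, c(5))) = -7*216 = -1512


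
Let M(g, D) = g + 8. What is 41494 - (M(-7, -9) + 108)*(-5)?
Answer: 42039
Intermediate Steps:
M(g, D) = 8 + g
41494 - (M(-7, -9) + 108)*(-5) = 41494 - ((8 - 7) + 108)*(-5) = 41494 - (1 + 108)*(-5) = 41494 - 109*(-5) = 41494 - 1*(-545) = 41494 + 545 = 42039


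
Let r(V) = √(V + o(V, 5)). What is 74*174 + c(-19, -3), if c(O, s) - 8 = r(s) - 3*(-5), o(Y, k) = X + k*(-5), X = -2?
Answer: 12899 + I*√30 ≈ 12899.0 + 5.4772*I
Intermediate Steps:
o(Y, k) = -2 - 5*k (o(Y, k) = -2 + k*(-5) = -2 - 5*k)
r(V) = √(-27 + V) (r(V) = √(V + (-2 - 5*5)) = √(V + (-2 - 25)) = √(V - 27) = √(-27 + V))
c(O, s) = 23 + √(-27 + s) (c(O, s) = 8 + (√(-27 + s) - 3*(-5)) = 8 + (√(-27 + s) + 15) = 8 + (15 + √(-27 + s)) = 23 + √(-27 + s))
74*174 + c(-19, -3) = 74*174 + (23 + √(-27 - 3)) = 12876 + (23 + √(-30)) = 12876 + (23 + I*√30) = 12899 + I*√30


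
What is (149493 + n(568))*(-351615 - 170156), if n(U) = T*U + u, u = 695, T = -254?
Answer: -3086797236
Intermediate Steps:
n(U) = 695 - 254*U (n(U) = -254*U + 695 = 695 - 254*U)
(149493 + n(568))*(-351615 - 170156) = (149493 + (695 - 254*568))*(-351615 - 170156) = (149493 + (695 - 144272))*(-521771) = (149493 - 143577)*(-521771) = 5916*(-521771) = -3086797236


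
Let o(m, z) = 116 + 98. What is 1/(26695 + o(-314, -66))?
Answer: 1/26909 ≈ 3.7162e-5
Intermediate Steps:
o(m, z) = 214
1/(26695 + o(-314, -66)) = 1/(26695 + 214) = 1/26909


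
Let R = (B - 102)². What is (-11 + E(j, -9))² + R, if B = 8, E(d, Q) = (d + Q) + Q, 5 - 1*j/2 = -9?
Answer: 8837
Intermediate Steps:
j = 28 (j = 10 - 2*(-9) = 10 + 18 = 28)
E(d, Q) = d + 2*Q (E(d, Q) = (Q + d) + Q = d + 2*Q)
R = 8836 (R = (8 - 102)² = (-94)² = 8836)
(-11 + E(j, -9))² + R = (-11 + (28 + 2*(-9)))² + 8836 = (-11 + (28 - 18))² + 8836 = (-11 + 10)² + 8836 = (-1)² + 8836 = 1 + 8836 = 8837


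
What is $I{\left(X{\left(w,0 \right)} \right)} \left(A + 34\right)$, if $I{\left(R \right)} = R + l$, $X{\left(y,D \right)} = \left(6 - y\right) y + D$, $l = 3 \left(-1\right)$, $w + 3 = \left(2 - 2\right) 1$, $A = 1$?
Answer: $-1050$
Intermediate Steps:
$w = -3$ ($w = -3 + \left(2 - 2\right) 1 = -3 + 0 \cdot 1 = -3 + 0 = -3$)
$l = -3$
$X{\left(y,D \right)} = D + y \left(6 - y\right)$ ($X{\left(y,D \right)} = y \left(6 - y\right) + D = D + y \left(6 - y\right)$)
$I{\left(R \right)} = -3 + R$ ($I{\left(R \right)} = R - 3 = -3 + R$)
$I{\left(X{\left(w,0 \right)} \right)} \left(A + 34\right) = \left(-3 + \left(0 - \left(-3\right)^{2} + 6 \left(-3\right)\right)\right) \left(1 + 34\right) = \left(-3 - 27\right) 35 = \left(-30\right) 35 = -1050$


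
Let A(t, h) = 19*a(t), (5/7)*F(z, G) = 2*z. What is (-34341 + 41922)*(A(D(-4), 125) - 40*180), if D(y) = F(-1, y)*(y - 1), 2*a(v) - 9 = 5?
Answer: -53574927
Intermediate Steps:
F(z, G) = 14*z/5 (F(z, G) = 7*(2*z)/5 = 14*z/5)
a(v) = 7 (a(v) = 9/2 + (½)*5 = 9/2 + 5/2 = 7)
D(y) = 14/5 - 14*y/5 (D(y) = ((14/5)*(-1))*(y - 1) = -14*(-1 + y)/5 = 14/5 - 14*y/5)
A(t, h) = 133 (A(t, h) = 19*7 = 133)
(-34341 + 41922)*(A(D(-4), 125) - 40*180) = (-34341 + 41922)*(133 - 40*180) = 7581*(133 - 7200) = 7581*(-7067) = -53574927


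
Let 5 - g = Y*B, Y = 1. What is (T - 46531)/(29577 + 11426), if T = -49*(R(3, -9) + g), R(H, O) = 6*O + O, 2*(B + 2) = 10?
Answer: -43542/41003 ≈ -1.0619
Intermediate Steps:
B = 3 (B = -2 + (½)*10 = -2 + 5 = 3)
R(H, O) = 7*O
g = 2 (g = 5 - 3 = 2)
T = 2989 (T = -49*(7*(-9) + 2) = -49*(-63 + 2) = -49*(-61) = 2989)
(T - 46531)/(29577 + 11426) = (2989 - 46531)/(29577 + 11426) = -43542/41003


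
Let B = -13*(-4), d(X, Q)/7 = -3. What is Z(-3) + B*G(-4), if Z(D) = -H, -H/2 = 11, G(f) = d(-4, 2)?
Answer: -1070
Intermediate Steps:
d(X, Q) = -21 (d(X, Q) = 7*(-3) = -21)
G(f) = -21
H = -22 (H = -2*11 = -22)
B = 52
Z(D) = 22 (Z(D) = -1*(-22) = 22)
Z(-3) + B*G(-4) = 22 + 52*(-21) = 22 - 1092 = -1070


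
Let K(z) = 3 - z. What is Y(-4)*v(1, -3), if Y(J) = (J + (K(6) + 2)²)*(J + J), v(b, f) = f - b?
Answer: -96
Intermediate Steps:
Y(J) = 2*J*(1 + J) (Y(J) = (J + ((3 - 1*6) + 2)²)*(J + J) = (J + ((3 - 6) + 2)²)*(2*J) = (J + (-3 + 2)²)*(2*J) = (J + (-1)²)*(2*J) = (J + 1)*(2*J) = (1 + J)*(2*J) = 2*J*(1 + J))
Y(-4)*v(1, -3) = (2*(-4)*(1 - 4))*(-3 - 1*1) = (2*(-4)*(-3))*(-3 - 1) = 24*(-4) = -96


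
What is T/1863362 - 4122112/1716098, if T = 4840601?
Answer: 312979417177/1598855900738 ≈ 0.19575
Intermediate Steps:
T/1863362 - 4122112/1716098 = 4840601/1863362 - 4122112/1716098 = 4840601*(1/1863362) - 4122112*1/1716098 = 4840601/1863362 - 2061056/858049 = 312979417177/1598855900738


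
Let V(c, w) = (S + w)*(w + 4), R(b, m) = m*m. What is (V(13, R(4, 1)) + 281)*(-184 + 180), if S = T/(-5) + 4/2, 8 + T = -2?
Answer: -1224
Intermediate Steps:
T = -10 (T = -8 - 2 = -10)
S = 4 (S = -10/(-5) + 4/2 = -10*(-⅕) + 4*(½) = 2 + 2 = 4)
R(b, m) = m²
V(c, w) = (4 + w)² (V(c, w) = (4 + w)*(w + 4) = (4 + w)*(4 + w) = (4 + w)²)
(V(13, R(4, 1)) + 281)*(-184 + 180) = ((16 + (1²)² + 8*1²) + 281)*(-184 + 180) = ((16 + 1² + 8*1) + 281)*(-4) = ((16 + 1 + 8) + 281)*(-4) = (25 + 281)*(-4) = 306*(-4) = -1224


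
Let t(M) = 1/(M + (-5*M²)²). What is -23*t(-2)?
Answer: -23/398 ≈ -0.057789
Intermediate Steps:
t(M) = 1/(M + 25*M⁴)
-23*t(-2) = -23/(-2 + 25*(-2)⁴) = -23/(-2 + 25*16) = -23/(-2 + 400) = -23/398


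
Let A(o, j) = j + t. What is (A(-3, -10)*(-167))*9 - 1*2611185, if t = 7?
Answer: -2606676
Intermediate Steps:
A(o, j) = 7 + j (A(o, j) = j + 7 = 7 + j)
(A(-3, -10)*(-167))*9 - 1*2611185 = ((7 - 10)*(-167))*9 - 1*2611185 = -3*(-167)*9 - 2611185 = 501*9 - 2611185 = 4509 - 2611185 = -2606676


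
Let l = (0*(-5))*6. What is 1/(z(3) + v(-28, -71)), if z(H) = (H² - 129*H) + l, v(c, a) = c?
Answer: -1/406 ≈ -0.0024631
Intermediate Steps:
l = 0 (l = 0*6 = 0)
z(H) = H² - 129*H (z(H) = (H² - 129*H) + 0 = H² - 129*H)
1/(z(3) + v(-28, -71)) = 1/(3*(-129 + 3) - 28) = 1/(3*(-126) - 28) = 1/(-378 - 28) = 1/(-406) = -1/406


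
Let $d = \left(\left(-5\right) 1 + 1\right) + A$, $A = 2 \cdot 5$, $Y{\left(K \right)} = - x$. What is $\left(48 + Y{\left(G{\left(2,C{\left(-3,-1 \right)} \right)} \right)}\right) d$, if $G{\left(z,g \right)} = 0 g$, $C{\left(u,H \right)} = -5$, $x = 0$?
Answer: $288$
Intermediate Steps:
$G{\left(z,g \right)} = 0$
$Y{\left(K \right)} = 0$ ($Y{\left(K \right)} = \left(-1\right) 0 = 0$)
$A = 10$
$d = 6$ ($d = \left(\left(-5\right) 1 + 1\right) + 10 = \left(-5 + 1\right) + 10 = -4 + 10 = 6$)
$\left(48 + Y{\left(G{\left(2,C{\left(-3,-1 \right)} \right)} \right)}\right) d = \left(48 + 0\right) 6 = 48 \cdot 6 = 288$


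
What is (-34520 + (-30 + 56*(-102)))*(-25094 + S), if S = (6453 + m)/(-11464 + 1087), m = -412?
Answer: 10484485657498/10377 ≈ 1.0104e+9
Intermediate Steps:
S = -6041/10377 (S = (6453 - 412)/(-11464 + 1087) = 6041/(-10377) = 6041*(-1/10377) = -6041/10377 ≈ -0.58215)
(-34520 + (-30 + 56*(-102)))*(-25094 + S) = (-34520 + (-30 + 56*(-102)))*(-25094 - 6041/10377) = (-34520 + (-30 - 5712))*(-260406479/10377) = (-34520 - 5742)*(-260406479/10377) = -40262*(-260406479/10377) = 10484485657498/10377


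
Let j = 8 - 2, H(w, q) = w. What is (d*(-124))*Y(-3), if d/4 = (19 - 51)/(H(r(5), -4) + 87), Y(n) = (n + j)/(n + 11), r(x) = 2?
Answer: 5952/89 ≈ 66.876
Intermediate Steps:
j = 6
Y(n) = (6 + n)/(11 + n) (Y(n) = (n + 6)/(n + 11) = (6 + n)/(11 + n))
d = -128/89 (d = 4*((19 - 51)/(2 + 87)) = 4*(-32/89) = -128/89 ≈ -1.4382)
(d*(-124))*Y(-3) = (-128/89*(-124))*((6 - 3)/(11 - 3)) = 15872*(3/8)/89 = 15872*((1/8)*3)/89 = (15872/89)*(3/8) = 5952/89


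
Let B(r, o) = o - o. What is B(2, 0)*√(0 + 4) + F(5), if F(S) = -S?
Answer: -5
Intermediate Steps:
B(r, o) = 0
B(2, 0)*√(0 + 4) + F(5) = 0*√(0 + 4) - 1*5 = 0*√4 - 5 = 0*2 - 5 = 0 - 5 = -5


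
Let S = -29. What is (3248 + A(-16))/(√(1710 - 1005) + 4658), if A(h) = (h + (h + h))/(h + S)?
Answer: 227012288/325443885 - 48736*√705/325443885 ≈ 0.69357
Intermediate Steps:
A(h) = 3*h/(-29 + h) (A(h) = (h + (h + h))/(h - 29) = (h + 2*h)/(-29 + h) = (3*h)/(-29 + h) = 3*h/(-29 + h))
(3248 + A(-16))/(√(1710 - 1005) + 4658) = (3248 + 3*(-16)/(-29 - 16))/(√(1710 - 1005) + 4658) = (3248 + 3*(-16)/(-45))/(√705 + 4658) = (3248 + 3*(-16)*(-1/45))/(4658 + √705) = (3248 + 16/15)/(4658 + √705) = 48736/(15*(4658 + √705))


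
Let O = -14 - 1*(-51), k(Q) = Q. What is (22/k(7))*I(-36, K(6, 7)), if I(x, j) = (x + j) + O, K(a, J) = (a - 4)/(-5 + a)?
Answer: 66/7 ≈ 9.4286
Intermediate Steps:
O = 37 (O = -14 + 51 = 37)
K(a, J) = (-4 + a)/(-5 + a)
I(x, j) = 37 + j + x (I(x, j) = (x + j) + 37 = (j + x) + 37 = 37 + j + x)
(22/k(7))*I(-36, K(6, 7)) = (22/7)*(37 + (-4 + 6)/(-5 + 6) - 36) = (22*(1/7))*(37 + 2/1 - 36) = 22*(37 + 1*2 - 36)/7 = 22*(37 + 2 - 36)/7 = (22/7)*3 = 66/7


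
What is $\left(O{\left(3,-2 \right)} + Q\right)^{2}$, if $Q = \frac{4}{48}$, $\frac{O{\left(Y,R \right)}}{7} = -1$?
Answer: $\frac{6889}{144} \approx 47.84$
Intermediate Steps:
$O{\left(Y,R \right)} = -7$ ($O{\left(Y,R \right)} = 7 \left(-1\right) = -7$)
$Q = \frac{1}{12}$ ($Q = 4 \cdot \frac{1}{48} = \frac{1}{12} \approx 0.083333$)
$\left(O{\left(3,-2 \right)} + Q\right)^{2} = \left(-7 + \frac{1}{12}\right)^{2} = \left(- \frac{83}{12}\right)^{2} = \frac{6889}{144}$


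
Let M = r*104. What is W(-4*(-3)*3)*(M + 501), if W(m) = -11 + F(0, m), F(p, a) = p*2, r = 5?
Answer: -11231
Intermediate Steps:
M = 520 (M = 5*104 = 520)
F(p, a) = 2*p
W(m) = -11 (W(m) = -11 + 2*0 = -11 + 0 = -11)
W(-4*(-3)*3)*(M + 501) = -11*(520 + 501) = -11*1021 = -11231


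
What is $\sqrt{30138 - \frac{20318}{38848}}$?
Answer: $\frac{\sqrt{710663888542}}{4856} \approx 173.6$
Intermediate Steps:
$\sqrt{30138 - \frac{20318}{38848}} = \sqrt{30138 - \frac{10159}{19424}} = \sqrt{\frac{585390353}{19424}} = \frac{\sqrt{710663888542}}{4856}$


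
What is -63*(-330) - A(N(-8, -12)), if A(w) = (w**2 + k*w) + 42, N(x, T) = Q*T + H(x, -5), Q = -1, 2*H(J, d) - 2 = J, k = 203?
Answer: 18840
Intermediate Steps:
H(J, d) = 1 + J/2
N(x, T) = 1 + x/2 - T (N(x, T) = -T + (1 + x/2) = 1 + x/2 - T)
A(w) = 42 + w**2 + 203*w (A(w) = (w**2 + 203*w) + 42 = 42 + w**2 + 203*w)
-63*(-330) - A(N(-8, -12)) = -63*(-330) - (42 + (1 + (1/2)*(-8) - 1*(-12))**2 + 203*(1 + (1/2)*(-8) - 1*(-12))) = 20790 - (42 + (1 - 4 + 12)**2 + 203*(1 - 4 + 12)) = 20790 - (42 + 9**2 + 203*9) = 20790 - (42 + 81 + 1827) = 20790 - 1*1950 = 20790 - 1950 = 18840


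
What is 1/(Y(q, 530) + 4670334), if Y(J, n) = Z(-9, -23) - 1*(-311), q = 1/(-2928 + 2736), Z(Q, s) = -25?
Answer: 1/4670620 ≈ 2.1410e-7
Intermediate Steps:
q = -1/192 (q = 1/(-192) = -1/192 ≈ -0.0052083)
Y(J, n) = 286 (Y(J, n) = -25 - 1*(-311) = -25 + 311 = 286)
1/(Y(q, 530) + 4670334) = 1/(286 + 4670334) = 1/4670620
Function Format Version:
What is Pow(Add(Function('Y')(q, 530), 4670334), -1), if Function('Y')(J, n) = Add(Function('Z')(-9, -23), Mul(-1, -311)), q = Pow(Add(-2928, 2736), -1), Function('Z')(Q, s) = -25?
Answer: Rational(1, 4670620) ≈ 2.1410e-7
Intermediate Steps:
q = Rational(-1, 192) (q = Pow(-192, -1) = Rational(-1, 192) ≈ -0.0052083)
Function('Y')(J, n) = 286 (Function('Y')(J, n) = Add(-25, Mul(-1, -311)) = Add(-25, 311) = 286)
Pow(Add(Function('Y')(q, 530), 4670334), -1) = Pow(Add(286, 4670334), -1) = Pow(4670620, -1) = Rational(1, 4670620)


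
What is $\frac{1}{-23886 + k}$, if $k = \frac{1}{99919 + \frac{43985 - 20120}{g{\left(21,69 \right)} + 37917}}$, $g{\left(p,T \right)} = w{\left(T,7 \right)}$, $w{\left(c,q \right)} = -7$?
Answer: $- \frac{757590631}{18095809804484} \approx -4.1866 \cdot 10^{-5}$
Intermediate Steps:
$g{\left(p,T \right)} = -7$
$k = \frac{7582}{757590631}$ ($k = \frac{1}{99919 + \frac{43985 - 20120}{-7 + 37917}} = \frac{1}{99919 + \frac{23865}{37910}} = \frac{1}{99919 + 23865 \cdot \frac{1}{37910}} = \frac{1}{99919 + \frac{4773}{7582}} = \frac{1}{\frac{757590631}{7582}} = \frac{7582}{757590631} \approx 1.0008 \cdot 10^{-5}$)
$\frac{1}{-23886 + k} = \frac{1}{-23886 + \frac{7582}{757590631}} = \frac{1}{- \frac{18095809804484}{757590631}} = - \frac{757590631}{18095809804484}$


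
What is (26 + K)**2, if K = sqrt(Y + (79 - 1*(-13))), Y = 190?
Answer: (26 + sqrt(282))**2 ≈ 1831.2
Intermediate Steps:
K = sqrt(282) (K = sqrt(190 + (79 - 1*(-13))) = sqrt(190 + (79 + 13)) = sqrt(190 + 92) = sqrt(282) ≈ 16.793)
(26 + K)**2 = (26 + sqrt(282))**2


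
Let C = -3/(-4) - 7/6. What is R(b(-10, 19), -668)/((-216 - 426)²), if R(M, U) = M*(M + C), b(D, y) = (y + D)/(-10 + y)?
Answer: 7/4945968 ≈ 1.4153e-6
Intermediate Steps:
C = -5/12 (C = -3*(-¼) - 7*⅙ = ¾ - 7/6 = -5/12 ≈ -0.41667)
b(D, y) = (D + y)/(-10 + y)
R(M, U) = M*(-5/12 + M) (R(M, U) = M*(M - 5/12) = M*(-5/12 + M))
R(b(-10, 19), -668)/((-216 - 426)²) = (((-10 + 19)/(-10 + 19))*(-5 + 12*((-10 + 19)/(-10 + 19)))/12)/((-216 - 426)²) = ((9/9)*(-5 + 12*(9/9))/12)/((-642)²) = (((⅑)*9)*(-5 + 12*((⅑)*9))/12)/412164 = ((1/12)*1*(-5 + 12*1))*(1/412164) = ((1/12)*1*(-5 + 12))*(1/412164) = ((1/12)*1*7)*(1/412164) = (7/12)*(1/412164) = 7/4945968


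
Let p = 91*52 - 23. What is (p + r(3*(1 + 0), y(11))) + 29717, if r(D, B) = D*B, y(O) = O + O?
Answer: 34492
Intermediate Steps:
y(O) = 2*O
r(D, B) = B*D
p = 4709 (p = 4732 - 23 = 4709)
(p + r(3*(1 + 0), y(11))) + 29717 = (4709 + (2*11)*(3*(1 + 0))) + 29717 = (4709 + 22*(3*1)) + 29717 = (4709 + 22*3) + 29717 = (4709 + 66) + 29717 = 4775 + 29717 = 34492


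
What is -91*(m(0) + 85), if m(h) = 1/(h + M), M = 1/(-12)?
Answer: -6643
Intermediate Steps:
M = -1/12 ≈ -0.083333
m(h) = 1/(-1/12 + h) (m(h) = 1/(h - 1/12) = 1/(-1/12 + h))
-91*(m(0) + 85) = -91*(12/(-1 + 12*0) + 85) = -91*(12/(-1 + 0) + 85) = -91*(12/(-1) + 85) = -91*(12*(-1) + 85) = -91*(-12 + 85) = -91*73 = -6643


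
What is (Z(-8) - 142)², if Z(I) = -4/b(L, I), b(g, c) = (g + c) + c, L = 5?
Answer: 2427364/121 ≈ 20061.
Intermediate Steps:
b(g, c) = g + 2*c (b(g, c) = (c + g) + c = g + 2*c)
Z(I) = -4/(5 + 2*I)
(Z(-8) - 142)² = (-4/(5 + 2*(-8)) - 142)² = (-4/(5 - 16) - 142)² = (-4/(-11) - 142)² = (-4*(-1/11) - 142)² = (4/11 - 142)² = (-1558/11)² = 2427364/121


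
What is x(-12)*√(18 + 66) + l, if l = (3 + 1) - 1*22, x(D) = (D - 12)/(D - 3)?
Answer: -18 + 16*√21/5 ≈ -3.3358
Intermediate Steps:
x(D) = (-12 + D)/(-3 + D)
l = -18 (l = 4 - 22 = -18)
x(-12)*√(18 + 66) + l = ((-12 - 12)/(-3 - 12))*√(18 + 66) - 18 = (-24/(-15))*√84 - 18 = (-1/15*(-24))*(2*√21) - 18 = 8*(2*√21)/5 - 18 = 16*√21/5 - 18 = -18 + 16*√21/5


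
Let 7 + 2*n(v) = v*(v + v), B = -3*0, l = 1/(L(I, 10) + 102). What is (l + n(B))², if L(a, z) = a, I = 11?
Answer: 622521/51076 ≈ 12.188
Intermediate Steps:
l = 1/113 (l = 1/(11 + 102) = 1/113 ≈ 0.0088496)
B = 0
n(v) = -7/2 + v² (n(v) = -7/2 + (v*(v + v))/2 = -7/2 + (v*(2*v))/2 = -7/2 + (2*v²)/2 = -7/2 + v²)
(l + n(B))² = (1/113 + (-7/2 + 0²))² = (1/113 + (-7/2 + 0))² = (1/113 - 7/2)² = (-789/226)² = 622521/51076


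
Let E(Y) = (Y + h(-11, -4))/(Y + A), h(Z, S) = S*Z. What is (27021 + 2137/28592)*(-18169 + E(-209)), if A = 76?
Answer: -12281646037589/25018 ≈ -4.9091e+8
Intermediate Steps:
E(Y) = (44 + Y)/(76 + Y) (E(Y) = (Y - 4*(-11))/(Y + 76) = (Y + 44)/(76 + Y) = (44 + Y)/(76 + Y))
(27021 + 2137/28592)*(-18169 + E(-209)) = (27021 + 2137/28592)*(-18169 + (44 - 209)/(76 - 209)) = (27021 + 2137*(1/28592))*(-18169 - 165/(-133)) = (27021 + 2137/28592)*(-18169 - 1/133*(-165)) = 772586569*(-18169 + 165/133)/28592 = (772586569/28592)*(-2416312/133) = -12281646037589/25018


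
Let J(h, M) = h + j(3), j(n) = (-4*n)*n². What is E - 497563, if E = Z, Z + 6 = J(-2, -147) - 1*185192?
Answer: -682871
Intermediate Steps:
j(n) = -4*n³
J(h, M) = -108 + h (J(h, M) = h - 4*3³ = h - 4*27 = h - 108 = -108 + h)
Z = -185308 (Z = -6 + ((-108 - 2) - 1*185192) = -6 + (-110 - 185192) = -6 - 185302 = -185308)
E = -185308
E - 497563 = -185308 - 497563 = -682871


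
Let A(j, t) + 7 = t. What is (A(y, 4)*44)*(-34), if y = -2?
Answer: 4488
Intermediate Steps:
A(j, t) = -7 + t
(A(y, 4)*44)*(-34) = ((-7 + 4)*44)*(-34) = -3*44*(-34) = -132*(-34) = 4488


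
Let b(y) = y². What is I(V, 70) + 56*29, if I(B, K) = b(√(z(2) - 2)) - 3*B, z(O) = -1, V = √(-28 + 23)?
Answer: 1621 - 3*I*√5 ≈ 1621.0 - 6.7082*I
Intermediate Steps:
V = I*√5 (V = √(-5) = I*√5 ≈ 2.2361*I)
I(B, K) = -3 - 3*B (I(B, K) = (√(-1 - 2))² - 3*B = (√(-3))² - 3*B = (I*√3)² - 3*B = -3 - 3*B)
I(V, 70) + 56*29 = (-3 - 3*I*√5) + 56*29 = (-3 - 3*I*√5) + 1624 = 1621 - 3*I*√5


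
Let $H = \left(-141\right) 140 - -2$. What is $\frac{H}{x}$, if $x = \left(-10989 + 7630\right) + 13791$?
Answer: $- \frac{9869}{5216} \approx -1.8921$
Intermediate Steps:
$H = -19738$ ($H = -19740 + \left(-58 + 60\right) = -19740 + 2 = -19738$)
$x = 10432$ ($x = -3359 + 13791 = 10432$)
$\frac{H}{x} = - \frac{19738}{10432} = \left(-19738\right) \frac{1}{10432} = - \frac{9869}{5216}$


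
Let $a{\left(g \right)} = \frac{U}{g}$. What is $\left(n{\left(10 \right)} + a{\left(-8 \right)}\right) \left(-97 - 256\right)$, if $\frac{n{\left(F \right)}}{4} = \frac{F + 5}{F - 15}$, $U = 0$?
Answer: $4236$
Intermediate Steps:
$n{\left(F \right)} = \frac{4 \left(5 + F\right)}{-15 + F}$ ($n{\left(F \right)} = 4 \frac{F + 5}{F - 15} = 4 \frac{5 + F}{-15 + F} = \frac{4 \left(5 + F\right)}{-15 + F}$)
$a{\left(g \right)} = 0$ ($a{\left(g \right)} = \frac{0}{g} = 0$)
$\left(n{\left(10 \right)} + a{\left(-8 \right)}\right) \left(-97 - 256\right) = \left(\frac{4 \left(5 + 10\right)}{-15 + 10} + 0\right) \left(-97 - 256\right) = \left(4 \frac{1}{-5} \cdot 15 + 0\right) \left(-353\right) = \left(4 \left(- \frac{1}{5}\right) 15 + 0\right) \left(-353\right) = \left(-12 + 0\right) \left(-353\right) = \left(-12\right) \left(-353\right) = 4236$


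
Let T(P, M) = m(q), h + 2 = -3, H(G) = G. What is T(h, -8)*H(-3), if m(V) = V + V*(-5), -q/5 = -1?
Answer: 60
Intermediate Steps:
q = 5 (q = -5*(-1) = 5)
m(V) = -4*V (m(V) = V - 5*V = -4*V)
h = -5 (h = -2 - 3 = -5)
T(P, M) = -20 (T(P, M) = -4*5 = -20)
T(h, -8)*H(-3) = -20*(-3) = 60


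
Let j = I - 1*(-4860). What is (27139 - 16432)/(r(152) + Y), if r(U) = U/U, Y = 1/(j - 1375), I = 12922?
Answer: 175669749/16408 ≈ 10706.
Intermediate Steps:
j = 17782 (j = 12922 - 1*(-4860) = 12922 + 4860 = 17782)
Y = 1/16407 (Y = 1/(17782 - 1375) = 1/16407 ≈ 6.0950e-5)
r(U) = 1
(27139 - 16432)/(r(152) + Y) = (27139 - 16432)/(1 + 1/16407) = 10707/(16408/16407) = 10707*(16407/16408) = 175669749/16408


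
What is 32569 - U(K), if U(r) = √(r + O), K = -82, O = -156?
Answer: 32569 - I*√238 ≈ 32569.0 - 15.427*I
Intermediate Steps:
U(r) = √(-156 + r) (U(r) = √(r - 156) = √(-156 + r))
32569 - U(K) = 32569 - √(-156 - 82) = 32569 - √(-238) = 32569 - I*√238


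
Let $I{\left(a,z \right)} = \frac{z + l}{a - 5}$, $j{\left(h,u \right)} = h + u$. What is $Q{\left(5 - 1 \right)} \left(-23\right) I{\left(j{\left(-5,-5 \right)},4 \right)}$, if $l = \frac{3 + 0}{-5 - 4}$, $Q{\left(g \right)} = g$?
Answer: $\frac{1012}{45} \approx 22.489$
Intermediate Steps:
$l = - \frac{1}{3}$ ($l = \frac{3}{-9} = 3 \left(- \frac{1}{9}\right) = - \frac{1}{3} \approx -0.33333$)
$I{\left(a,z \right)} = \frac{- \frac{1}{3} + z}{-5 + a}$ ($I{\left(a,z \right)} = \frac{z - \frac{1}{3}}{a - 5} = \frac{- \frac{1}{3} + z}{-5 + a}$)
$Q{\left(5 - 1 \right)} \left(-23\right) I{\left(j{\left(-5,-5 \right)},4 \right)} = \left(5 - 1\right) \left(-23\right) \frac{- \frac{1}{3} + 4}{-5 - 10} = \left(5 - 1\right) \left(-23\right) \frac{1}{-5 - 10} \cdot \frac{11}{3} = 4 \left(-23\right) \frac{1}{-15} \cdot \frac{11}{3} = - 92 \left(\left(- \frac{1}{15}\right) \frac{11}{3}\right) = \left(-92\right) \left(- \frac{11}{45}\right) = \frac{1012}{45}$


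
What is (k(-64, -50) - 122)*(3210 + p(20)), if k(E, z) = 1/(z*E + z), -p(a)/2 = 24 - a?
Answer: -615262699/1575 ≈ -3.9064e+5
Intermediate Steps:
p(a) = -48 + 2*a (p(a) = -2*(24 - a) = -48 + 2*a)
k(E, z) = 1/(z + E*z) (k(E, z) = 1/(E*z + z) = 1/(z + E*z))
(k(-64, -50) - 122)*(3210 + p(20)) = (1/((-50)*(1 - 64)) - 122)*(3210 + (-48 + 2*20)) = (-1/50/(-63) - 122)*(3210 + (-48 + 40)) = (-1/50*(-1/63) - 122)*(3210 - 8) = (1/3150 - 122)*3202 = -384299/3150*3202 = -615262699/1575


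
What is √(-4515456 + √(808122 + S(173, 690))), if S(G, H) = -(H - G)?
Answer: √(-4515456 + √807605) ≈ 2124.8*I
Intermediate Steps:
S(G, H) = G - H
√(-4515456 + √(808122 + S(173, 690))) = √(-4515456 + √(808122 + (173 - 1*690))) = √(-4515456 + √(808122 + (173 - 690))) = √(-4515456 + √(808122 - 517)) = √(-4515456 + √807605)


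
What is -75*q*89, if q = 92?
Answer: -614100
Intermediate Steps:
-75*q*89 = -75*92*89 = -6900*89 = -614100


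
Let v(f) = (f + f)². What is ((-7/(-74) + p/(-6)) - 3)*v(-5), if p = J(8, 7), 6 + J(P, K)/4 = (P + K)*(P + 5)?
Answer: -476950/37 ≈ -12891.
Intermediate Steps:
J(P, K) = -24 + 4*(5 + P)*(K + P) (J(P, K) = -24 + 4*((P + K)*(P + 5)) = -24 + 4*((K + P)*(5 + P)) = -24 + 4*((5 + P)*(K + P)) = -24 + 4*(5 + P)*(K + P))
v(f) = 4*f² (v(f) = (2*f)² = 4*f²)
p = 756 (p = -24 + 4*8² + 20*7 + 20*8 + 4*7*8 = -24 + 4*64 + 140 + 160 + 224 = -24 + 256 + 140 + 160 + 224 = 756)
((-7/(-74) + p/(-6)) - 3)*v(-5) = ((-7/(-74) + 756/(-6)) - 3)*(4*(-5)²) = ((-7*(-1/74) + 756*(-⅙)) - 3)*(4*25) = ((7/74 - 126) - 3)*100 = (-9317/74 - 3)*100 = -9539/74*100 = -476950/37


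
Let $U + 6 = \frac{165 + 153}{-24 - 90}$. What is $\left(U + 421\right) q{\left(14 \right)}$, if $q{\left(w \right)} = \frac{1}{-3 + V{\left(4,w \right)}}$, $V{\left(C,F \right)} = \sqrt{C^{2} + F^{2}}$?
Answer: $\frac{23496}{3857} + \frac{15664 \sqrt{53}}{3857} \approx 35.658$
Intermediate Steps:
$U = - \frac{167}{19}$ ($U = -6 + \frac{165 + 153}{-24 - 90} = -6 + \frac{318}{-114} = -6 + 318 \left(- \frac{1}{114}\right) = -6 - \frac{53}{19} = - \frac{167}{19} \approx -8.7895$)
$q{\left(w \right)} = \frac{1}{-3 + \sqrt{16 + w^{2}}}$ ($q{\left(w \right)} = \frac{1}{-3 + \sqrt{4^{2} + w^{2}}} = \frac{1}{-3 + \sqrt{16 + w^{2}}}$)
$\left(U + 421\right) q{\left(14 \right)} = \frac{- \frac{167}{19} + 421}{-3 + \sqrt{16 + 14^{2}}} = \frac{7832}{19 \left(-3 + \sqrt{16 + 196}\right)} = \frac{7832}{19 \left(-3 + \sqrt{212}\right)} = \frac{7832}{19 \left(-3 + 2 \sqrt{53}\right)}$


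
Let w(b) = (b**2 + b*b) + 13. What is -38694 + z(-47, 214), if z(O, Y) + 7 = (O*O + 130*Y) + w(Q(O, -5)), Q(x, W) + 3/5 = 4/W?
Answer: -216377/25 ≈ -8655.1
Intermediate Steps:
Q(x, W) = -3/5 + 4/W
w(b) = 13 + 2*b**2 (w(b) = (b**2 + b**2) + 13 = 2*b**2 + 13 = 13 + 2*b**2)
z(O, Y) = 248/25 + O**2 + 130*Y (z(O, Y) = -7 + ((O*O + 130*Y) + (13 + 2*(-3/5 + 4/(-5))**2)) = -7 + ((O**2 + 130*Y) + (13 + 2*(-3/5 + 4*(-1/5))**2)) = -7 + ((O**2 + 130*Y) + (13 + 2*(-3/5 - 4/5)**2)) = -7 + ((O**2 + 130*Y) + (13 + 2*(-7/5)**2)) = -7 + ((O**2 + 130*Y) + (13 + 2*(49/25))) = -7 + ((O**2 + 130*Y) + (13 + 98/25)) = -7 + ((O**2 + 130*Y) + 423/25) = -7 + (423/25 + O**2 + 130*Y) = 248/25 + O**2 + 130*Y)
-38694 + z(-47, 214) = -38694 + (248/25 + (-47)**2 + 130*214) = -38694 + (248/25 + 2209 + 27820) = -38694 + 750973/25 = -216377/25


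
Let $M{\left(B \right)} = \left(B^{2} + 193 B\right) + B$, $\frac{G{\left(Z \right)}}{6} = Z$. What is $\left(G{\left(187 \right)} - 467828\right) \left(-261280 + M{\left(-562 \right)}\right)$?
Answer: $25418675584$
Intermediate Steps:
$G{\left(Z \right)} = 6 Z$
$M{\left(B \right)} = B^{2} + 194 B$
$\left(G{\left(187 \right)} - 467828\right) \left(-261280 + M{\left(-562 \right)}\right) = \left(6 \cdot 187 - 467828\right) \left(-261280 - 562 \left(194 - 562\right)\right) = \left(1122 - 467828\right) \left(-261280 - -206816\right) = - 466706 \left(-261280 + 206816\right) = \left(-466706\right) \left(-54464\right) = 25418675584$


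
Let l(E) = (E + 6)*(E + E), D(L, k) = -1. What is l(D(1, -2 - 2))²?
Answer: 100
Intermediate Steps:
l(E) = 2*E*(6 + E) (l(E) = (6 + E)*(2*E) = 2*E*(6 + E))
l(D(1, -2 - 2))² = (2*(-1)*(6 - 1))² = (2*(-1)*5)² = (-10)² = 100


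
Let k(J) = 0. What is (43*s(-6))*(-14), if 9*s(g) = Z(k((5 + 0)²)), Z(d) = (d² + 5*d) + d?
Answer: 0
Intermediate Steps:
Z(d) = d² + 6*d
s(g) = 0 (s(g) = (0*(6 + 0))/9 = (0*6)/9 = (⅑)*0 = 0)
(43*s(-6))*(-14) = (43*0)*(-14) = 0*(-14) = 0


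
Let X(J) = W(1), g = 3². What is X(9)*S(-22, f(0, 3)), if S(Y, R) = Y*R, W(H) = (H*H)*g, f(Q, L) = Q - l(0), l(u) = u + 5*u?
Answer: 0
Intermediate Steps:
l(u) = 6*u
f(Q, L) = Q (f(Q, L) = Q - 6*0 = Q - 1*0 = Q + 0 = Q)
g = 9
W(H) = 9*H² (W(H) = (H*H)*9 = H²*9 = 9*H²)
X(J) = 9 (X(J) = 9*1² = 9*1 = 9)
S(Y, R) = R*Y
X(9)*S(-22, f(0, 3)) = 9*(0*(-22)) = 9*0 = 0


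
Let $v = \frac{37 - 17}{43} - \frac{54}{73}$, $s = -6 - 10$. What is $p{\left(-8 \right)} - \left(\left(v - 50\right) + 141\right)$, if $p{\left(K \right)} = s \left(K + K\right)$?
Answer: $\frac{518797}{3139} \approx 165.27$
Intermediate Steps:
$s = -16$ ($s = -6 - 10 = -16$)
$p{\left(K \right)} = - 32 K$ ($p{\left(K \right)} = - 16 \left(K + K\right) = - 16 \cdot 2 K = - 32 K$)
$v = - \frac{862}{3139}$ ($v = 20 \cdot \frac{1}{43} - \frac{54}{73} = \frac{20}{43} - \frac{54}{73} = - \frac{862}{3139} \approx -0.27461$)
$p{\left(-8 \right)} - \left(\left(v - 50\right) + 141\right) = \left(-32\right) \left(-8\right) - \left(\left(- \frac{862}{3139} - 50\right) + 141\right) = 256 - \left(- \frac{157812}{3139} + 141\right) = 256 - \frac{284787}{3139} = \frac{518797}{3139}$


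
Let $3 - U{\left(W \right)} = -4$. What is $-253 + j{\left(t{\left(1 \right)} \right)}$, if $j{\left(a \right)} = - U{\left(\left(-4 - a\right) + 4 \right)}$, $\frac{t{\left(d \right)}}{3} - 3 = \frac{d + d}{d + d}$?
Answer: $-260$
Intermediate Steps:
$t{\left(d \right)} = 12$ ($t{\left(d \right)} = 9 + 3 \frac{d + d}{d + d} = 9 + 3 \frac{2 d}{2 d} = 9 + 3 \cdot 2 d \frac{1}{2 d} = 9 + 3 \cdot 1 = 9 + 3 = 12$)
$U{\left(W \right)} = 7$ ($U{\left(W \right)} = 3 - -4 = 3 + 4 = 7$)
$j{\left(a \right)} = -7$ ($j{\left(a \right)} = \left(-1\right) 7 = -7$)
$-253 + j{\left(t{\left(1 \right)} \right)} = -253 - 7 = -260$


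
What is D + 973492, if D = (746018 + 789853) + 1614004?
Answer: 4123367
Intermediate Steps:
D = 3149875 (D = 1535871 + 1614004 = 3149875)
D + 973492 = 3149875 + 973492 = 4123367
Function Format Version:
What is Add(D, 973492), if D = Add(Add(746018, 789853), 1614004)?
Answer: 4123367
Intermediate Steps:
D = 3149875 (D = Add(1535871, 1614004) = 3149875)
Add(D, 973492) = Add(3149875, 973492) = 4123367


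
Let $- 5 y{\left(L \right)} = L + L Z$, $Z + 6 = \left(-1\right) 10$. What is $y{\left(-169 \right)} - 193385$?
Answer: $-193892$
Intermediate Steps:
$Z = -16$ ($Z = -6 - 10 = -16$)
$y{\left(L \right)} = 3 L$ ($y{\left(L \right)} = - \frac{L + L \left(-16\right)}{5} = - \frac{L - 16 L}{5} = - \frac{\left(-15\right) L}{5} = 3 L$)
$y{\left(-169 \right)} - 193385 = 3 \left(-169\right) - 193385 = -507 - 193385 = -193892$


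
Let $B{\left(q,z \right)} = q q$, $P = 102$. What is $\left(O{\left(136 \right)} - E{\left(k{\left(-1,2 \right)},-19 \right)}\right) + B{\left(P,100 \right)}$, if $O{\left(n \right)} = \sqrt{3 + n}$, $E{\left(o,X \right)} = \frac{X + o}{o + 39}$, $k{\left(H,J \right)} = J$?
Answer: $\frac{426581}{41} + \sqrt{139} \approx 10416.0$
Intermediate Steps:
$B{\left(q,z \right)} = q^{2}$
$E{\left(o,X \right)} = \frac{X + o}{39 + o}$
$\left(O{\left(136 \right)} - E{\left(k{\left(-1,2 \right)},-19 \right)}\right) + B{\left(P,100 \right)} = \left(\sqrt{3 + 136} - \frac{-19 + 2}{39 + 2}\right) + 102^{2} = \left(\sqrt{139} - \frac{1}{41} \left(-17\right)\right) + 10404 = \left(\sqrt{139} - - \frac{17}{41}\right) + 10404 = \left(\sqrt{139} + \frac{17}{41}\right) + 10404 = \left(\frac{17}{41} + \sqrt{139}\right) + 10404 = \frac{426581}{41} + \sqrt{139}$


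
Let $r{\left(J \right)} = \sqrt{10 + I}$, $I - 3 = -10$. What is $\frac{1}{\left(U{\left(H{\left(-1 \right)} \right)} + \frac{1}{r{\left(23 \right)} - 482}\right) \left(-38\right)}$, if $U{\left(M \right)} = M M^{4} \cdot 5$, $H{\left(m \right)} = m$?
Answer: $\frac{1162087}{220888148} - \frac{\sqrt{3}}{220888148} \approx 0.005261$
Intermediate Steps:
$I = -7$ ($I = 3 - 10 = -7$)
$r{\left(J \right)} = \sqrt{3}$ ($r{\left(J \right)} = \sqrt{10 - 7} = \sqrt{3}$)
$U{\left(M \right)} = 5 M^{5}$ ($U{\left(M \right)} = M^{5} \cdot 5 = 5 M^{5}$)
$\frac{1}{\left(U{\left(H{\left(-1 \right)} \right)} + \frac{1}{r{\left(23 \right)} - 482}\right) \left(-38\right)} = \frac{1}{\left(5 \left(-1\right)^{5} + \frac{1}{\sqrt{3} - 482}\right) \left(-38\right)} = \frac{1}{\left(5 \left(-1\right) + \frac{1}{-482 + \sqrt{3}}\right) \left(-38\right)} = \frac{1}{\left(-5 + \frac{1}{-482 + \sqrt{3}}\right) \left(-38\right)} = \frac{1}{190 - \frac{38}{-482 + \sqrt{3}}}$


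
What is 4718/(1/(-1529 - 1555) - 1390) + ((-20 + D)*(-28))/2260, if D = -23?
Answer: -6930611219/2422019965 ≈ -2.8615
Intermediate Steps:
4718/(1/(-1529 - 1555) - 1390) + ((-20 + D)*(-28))/2260 = 4718/(1/(-1529 - 1555) - 1390) + ((-20 - 23)*(-28))/2260 = 4718/(1/(-3084) - 1390) - 43*(-28)*(1/2260) = 4718/(-1/3084 - 1390) + 1204*(1/2260) = 4718/(-4286761/3084) + 301/565 = 4718*(-3084/4286761) + 301/565 = -14550312/4286761 + 301/565 = -6930611219/2422019965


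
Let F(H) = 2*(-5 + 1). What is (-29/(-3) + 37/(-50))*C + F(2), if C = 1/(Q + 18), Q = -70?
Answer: -4903/600 ≈ -8.1717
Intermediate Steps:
F(H) = -8 (F(H) = 2*(-4) = -8)
C = -1/52 (C = 1/(-70 + 18) = 1/(-52) = -1/52 ≈ -0.019231)
(-29/(-3) + 37/(-50))*C + F(2) = (-29/(-3) + 37/(-50))*(-1/52) - 8 = (-29*(-⅓) + 37*(-1/50))*(-1/52) - 8 = (29/3 - 37/50)*(-1/52) - 8 = (1339/150)*(-1/52) - 8 = -103/600 - 8 = -4903/600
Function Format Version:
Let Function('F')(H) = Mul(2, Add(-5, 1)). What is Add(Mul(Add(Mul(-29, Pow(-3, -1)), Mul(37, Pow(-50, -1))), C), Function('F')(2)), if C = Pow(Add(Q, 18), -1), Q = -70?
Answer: Rational(-4903, 600) ≈ -8.1717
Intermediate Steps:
Function('F')(H) = -8 (Function('F')(H) = Mul(2, -4) = -8)
C = Rational(-1, 52) (C = Pow(Add(-70, 18), -1) = Pow(-52, -1) = Rational(-1, 52) ≈ -0.019231)
Add(Mul(Add(Mul(-29, Pow(-3, -1)), Mul(37, Pow(-50, -1))), C), Function('F')(2)) = Add(Mul(Add(Mul(-29, Pow(-3, -1)), Mul(37, Pow(-50, -1))), Rational(-1, 52)), -8) = Add(Mul(Add(Mul(-29, Rational(-1, 3)), Mul(37, Rational(-1, 50))), Rational(-1, 52)), -8) = Add(Mul(Add(Rational(29, 3), Rational(-37, 50)), Rational(-1, 52)), -8) = Add(Mul(Rational(1339, 150), Rational(-1, 52)), -8) = Add(Rational(-103, 600), -8) = Rational(-4903, 600)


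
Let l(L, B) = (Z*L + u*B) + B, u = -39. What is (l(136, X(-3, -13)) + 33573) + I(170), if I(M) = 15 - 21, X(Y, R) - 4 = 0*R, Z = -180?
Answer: 8935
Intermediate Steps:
X(Y, R) = 4 (X(Y, R) = 4 + 0*R = 4 + 0 = 4)
l(L, B) = -180*L - 38*B (l(L, B) = (-180*L - 39*B) + B = -180*L - 38*B)
I(M) = -6
(l(136, X(-3, -13)) + 33573) + I(170) = ((-180*136 - 38*4) + 33573) - 6 = ((-24480 - 152) + 33573) - 6 = (-24632 + 33573) - 6 = 8941 - 6 = 8935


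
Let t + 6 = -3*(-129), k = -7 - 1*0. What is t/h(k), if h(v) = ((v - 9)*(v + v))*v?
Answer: -381/1568 ≈ -0.24298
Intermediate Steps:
k = -7 (k = -7 + 0 = -7)
t = 381 (t = -6 - 3*(-129) = -6 + 387 = 381)
h(v) = 2*v²*(-9 + v) (h(v) = ((-9 + v)*(2*v))*v = (2*v*(-9 + v))*v = 2*v²*(-9 + v))
t/h(k) = 381/((2*(-7)²*(-9 - 7))) = 381/((2*49*(-16))) = 381/(-1568) = 381*(-1/1568) = -381/1568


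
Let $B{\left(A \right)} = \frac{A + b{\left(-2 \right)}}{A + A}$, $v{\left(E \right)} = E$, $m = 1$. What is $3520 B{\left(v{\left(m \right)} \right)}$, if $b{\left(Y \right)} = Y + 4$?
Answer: $5280$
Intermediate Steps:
$b{\left(Y \right)} = 4 + Y$
$B{\left(A \right)} = \frac{2 + A}{2 A}$ ($B{\left(A \right)} = \frac{A + \left(4 - 2\right)}{A + A} = \frac{A + 2}{2 A} = \left(2 + A\right) \frac{1}{2 A} = \frac{2 + A}{2 A}$)
$3520 B{\left(v{\left(m \right)} \right)} = 3520 \frac{2 + 1}{2 \cdot 1} = 3520 \cdot \frac{1}{2} \cdot 1 \cdot 3 = 3520 \cdot \frac{3}{2} = 5280$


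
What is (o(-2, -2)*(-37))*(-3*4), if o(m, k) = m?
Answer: -888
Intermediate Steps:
(o(-2, -2)*(-37))*(-3*4) = (-2*(-37))*(-3*4) = 74*(-12) = -888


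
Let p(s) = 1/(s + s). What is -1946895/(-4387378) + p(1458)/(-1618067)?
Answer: 4593001150571281/10350446332039308 ≈ 0.44375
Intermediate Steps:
p(s) = 1/(2*s)
-1946895/(-4387378) + p(1458)/(-1618067) = -1946895/(-4387378) + ((½)/1458)/(-1618067) = -1946895*(-1/4387378) + ((½)*(1/1458))*(-1/1618067) = 1946895/4387378 + (1/2916)*(-1/1618067) = 1946895/4387378 - 1/4718283372 = 4593001150571281/10350446332039308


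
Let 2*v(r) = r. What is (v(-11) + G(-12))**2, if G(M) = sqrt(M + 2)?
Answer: 81/4 - 11*I*sqrt(10) ≈ 20.25 - 34.785*I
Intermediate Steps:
G(M) = sqrt(2 + M)
v(r) = r/2
(v(-11) + G(-12))**2 = ((1/2)*(-11) + sqrt(2 - 12))**2 = (-11/2 + sqrt(-10))**2 = (-11/2 + I*sqrt(10))**2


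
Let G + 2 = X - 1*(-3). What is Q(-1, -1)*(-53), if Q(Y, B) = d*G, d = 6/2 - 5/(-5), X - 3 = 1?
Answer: -1060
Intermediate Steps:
X = 4 (X = 3 + 1 = 4)
G = 5 (G = -2 + (4 - 1*(-3)) = -2 + (4 + 3) = -2 + 7 = 5)
d = 4 (d = 6*(½) - 5*(-⅕) = 3 + 1 = 4)
Q(Y, B) = 20 (Q(Y, B) = 4*5 = 20)
Q(-1, -1)*(-53) = 20*(-53) = -1060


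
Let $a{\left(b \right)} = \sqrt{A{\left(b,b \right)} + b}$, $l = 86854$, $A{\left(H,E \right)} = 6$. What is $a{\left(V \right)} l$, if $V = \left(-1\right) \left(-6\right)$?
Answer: $173708 \sqrt{3} \approx 3.0087 \cdot 10^{5}$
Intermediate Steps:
$V = 6$
$a{\left(b \right)} = \sqrt{6 + b}$
$a{\left(V \right)} l = \sqrt{6 + 6} \cdot 86854 = \sqrt{12} \cdot 86854 = 2 \sqrt{3} \cdot 86854 = 173708 \sqrt{3}$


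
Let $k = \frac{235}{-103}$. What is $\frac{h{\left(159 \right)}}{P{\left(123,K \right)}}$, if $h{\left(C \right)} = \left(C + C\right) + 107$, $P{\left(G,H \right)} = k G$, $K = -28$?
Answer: $- \frac{8755}{5781} \approx -1.5144$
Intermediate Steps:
$k = - \frac{235}{103}$ ($k = 235 \left(- \frac{1}{103}\right) = - \frac{235}{103} \approx -2.2816$)
$P{\left(G,H \right)} = - \frac{235 G}{103}$
$h{\left(C \right)} = 107 + 2 C$ ($h{\left(C \right)} = 2 C + 107 = 107 + 2 C$)
$\frac{h{\left(159 \right)}}{P{\left(123,K \right)}} = \frac{107 + 2 \cdot 159}{\left(- \frac{235}{103}\right) 123} = \frac{107 + 318}{- \frac{28905}{103}} = 425 \left(- \frac{103}{28905}\right) = - \frac{8755}{5781}$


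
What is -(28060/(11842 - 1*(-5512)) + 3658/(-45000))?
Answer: -299804767/195232500 ≈ -1.5356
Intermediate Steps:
-(28060/(11842 - 1*(-5512)) + 3658/(-45000)) = -(28060/(11842 + 5512) + 3658*(-1/45000)) = -(28060/17354 - 1829/22500) = -(28060*(1/17354) - 1829/22500) = -(14030/8677 - 1829/22500) = -1*299804767/195232500 = -299804767/195232500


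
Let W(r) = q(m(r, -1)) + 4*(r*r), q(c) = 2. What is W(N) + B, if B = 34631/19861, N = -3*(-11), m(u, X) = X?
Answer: 86588869/19861 ≈ 4359.7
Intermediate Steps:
N = 33
W(r) = 2 + 4*r² (W(r) = 2 + 4*(r*r) = 2 + 4*r²)
B = 34631/19861 (B = 34631*(1/19861) = 34631/19861 ≈ 1.7437)
W(N) + B = (2 + 4*33²) + 34631/19861 = (2 + 4*1089) + 34631/19861 = (2 + 4356) + 34631/19861 = 4358 + 34631/19861 = 86588869/19861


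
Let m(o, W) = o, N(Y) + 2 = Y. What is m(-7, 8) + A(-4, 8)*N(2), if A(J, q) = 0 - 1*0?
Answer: -7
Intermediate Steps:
N(Y) = -2 + Y
A(J, q) = 0 (A(J, q) = 0 + 0 = 0)
m(-7, 8) + A(-4, 8)*N(2) = -7 + 0*(-2 + 2) = -7 + 0*0 = -7 + 0 = -7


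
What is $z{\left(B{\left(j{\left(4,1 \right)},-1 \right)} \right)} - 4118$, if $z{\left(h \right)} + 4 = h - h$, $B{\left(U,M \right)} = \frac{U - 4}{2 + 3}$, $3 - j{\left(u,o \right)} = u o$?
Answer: $-4122$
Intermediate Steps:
$j{\left(u,o \right)} = 3 - o u$ ($j{\left(u,o \right)} = 3 - u o = 3 - o u$)
$B{\left(U,M \right)} = - \frac{4}{5} + \frac{U}{5}$ ($B{\left(U,M \right)} = \frac{-4 + U}{5} = \left(-4 + U\right) \frac{1}{5} = - \frac{4}{5} + \frac{U}{5}$)
$z{\left(h \right)} = -4$ ($z{\left(h \right)} = -4 + \left(h - h\right) = -4 + 0 = -4$)
$z{\left(B{\left(j{\left(4,1 \right)},-1 \right)} \right)} - 4118 = -4 - 4118 = -4122$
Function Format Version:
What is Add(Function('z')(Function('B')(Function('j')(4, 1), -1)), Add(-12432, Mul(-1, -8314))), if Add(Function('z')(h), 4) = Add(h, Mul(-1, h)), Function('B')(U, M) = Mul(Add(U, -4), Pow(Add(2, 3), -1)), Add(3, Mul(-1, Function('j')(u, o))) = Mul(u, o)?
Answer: -4122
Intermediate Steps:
Function('j')(u, o) = Add(3, Mul(-1, o, u)) (Function('j')(u, o) = Add(3, Mul(-1, Mul(u, o))) = Add(3, Mul(-1, Mul(o, u))) = Add(3, Mul(-1, o, u)))
Function('B')(U, M) = Add(Rational(-4, 5), Mul(Rational(1, 5), U)) (Function('B')(U, M) = Mul(Add(-4, U), Pow(5, -1)) = Mul(Add(-4, U), Rational(1, 5)) = Add(Rational(-4, 5), Mul(Rational(1, 5), U)))
Function('z')(h) = -4 (Function('z')(h) = Add(-4, Add(h, Mul(-1, h))) = Add(-4, 0) = -4)
Add(Function('z')(Function('B')(Function('j')(4, 1), -1)), Add(-12432, Mul(-1, -8314))) = Add(-4, Add(-12432, Mul(-1, -8314))) = Add(-4, Add(-12432, 8314)) = Add(-4, -4118) = -4122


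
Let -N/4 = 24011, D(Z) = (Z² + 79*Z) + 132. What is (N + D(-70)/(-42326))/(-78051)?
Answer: 2032578923/1651793313 ≈ 1.2305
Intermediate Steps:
D(Z) = 132 + Z² + 79*Z
N = -96044 (N = -4*24011 = -96044)
(N + D(-70)/(-42326))/(-78051) = (-96044 + (132 + (-70)² + 79*(-70))/(-42326))/(-78051) = (-96044 + (132 + 4900 - 5530)*(-1/42326))*(-1/78051) = (-96044 - 498*(-1/42326))*(-1/78051) = (-96044 + 249/21163)*(-1/78051) = -2032578923/21163*(-1/78051) = 2032578923/1651793313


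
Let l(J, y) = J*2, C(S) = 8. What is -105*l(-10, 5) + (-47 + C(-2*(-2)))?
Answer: 2061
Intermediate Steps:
l(J, y) = 2*J
-105*l(-10, 5) + (-47 + C(-2*(-2))) = -210*(-10) + (-47 + 8) = -105*(-20) - 39 = 2100 - 39 = 2061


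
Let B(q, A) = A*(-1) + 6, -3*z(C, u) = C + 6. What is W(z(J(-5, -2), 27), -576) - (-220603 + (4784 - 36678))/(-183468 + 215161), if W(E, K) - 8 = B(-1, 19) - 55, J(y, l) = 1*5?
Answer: -1649083/31693 ≈ -52.033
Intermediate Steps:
J(y, l) = 5
z(C, u) = -2 - C/3 (z(C, u) = -(C + 6)/3 = -(6 + C)/3 = -2 - C/3)
B(q, A) = 6 - A (B(q, A) = -A + 6 = 6 - A)
W(E, K) = -60 (W(E, K) = 8 + ((6 - 1*19) - 55) = 8 + ((6 - 19) - 55) = 8 + (-13 - 55) = 8 - 68 = -60)
W(z(J(-5, -2), 27), -576) - (-220603 + (4784 - 36678))/(-183468 + 215161) = -60 - (-220603 + (4784 - 36678))/(-183468 + 215161) = -60 - (-220603 - 31894)/31693 = -60 - (-252497)/31693 = -60 - 1*(-252497/31693) = -60 + 252497/31693 = -1649083/31693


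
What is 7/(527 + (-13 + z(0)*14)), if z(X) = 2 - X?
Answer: 7/542 ≈ 0.012915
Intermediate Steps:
7/(527 + (-13 + z(0)*14)) = 7/(527 + (-13 + (2 - 1*0)*14)) = 7/(527 + (-13 + (2 + 0)*14)) = 7/(527 + (-13 + 2*14)) = 7/(527 + (-13 + 28)) = 7/(527 + 15) = 7/542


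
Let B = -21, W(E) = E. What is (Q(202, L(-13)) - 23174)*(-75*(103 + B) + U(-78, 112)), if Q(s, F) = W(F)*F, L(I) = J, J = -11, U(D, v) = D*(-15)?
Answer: 114803940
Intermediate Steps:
U(D, v) = -15*D
L(I) = -11
Q(s, F) = F² (Q(s, F) = F*F = F²)
(Q(202, L(-13)) - 23174)*(-75*(103 + B) + U(-78, 112)) = ((-11)² - 23174)*(-75*(103 - 21) - 15*(-78)) = (121 - 23174)*(-75*82 + 1170) = -23053*(-6150 + 1170) = -23053*(-4980) = 114803940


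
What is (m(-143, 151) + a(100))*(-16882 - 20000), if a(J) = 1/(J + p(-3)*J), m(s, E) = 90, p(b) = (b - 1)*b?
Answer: -2157615441/650 ≈ -3.3194e+6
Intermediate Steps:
p(b) = b*(-1 + b) (p(b) = (-1 + b)*b = b*(-1 + b))
a(J) = 1/(13*J) (a(J) = 1/(J + (-3*(-1 - 3))*J) = 1/(J + (-3*(-4))*J) = 1/(J + 12*J) = 1/(13*J))
(m(-143, 151) + a(100))*(-16882 - 20000) = (90 + (1/13)/100)*(-16882 - 20000) = (90 + (1/13)*(1/100))*(-36882) = (90 + 1/1300)*(-36882) = (117001/1300)*(-36882) = -2157615441/650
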